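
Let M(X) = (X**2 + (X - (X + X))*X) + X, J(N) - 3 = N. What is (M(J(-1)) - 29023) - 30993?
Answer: -60014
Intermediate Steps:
J(N) = 3 + N
M(X) = X (M(X) = (X**2 + (X - 2*X)*X) + X = (X**2 + (-X)*X) + X = (X**2 - X**2) + X = 0 + X = X)
(M(J(-1)) - 29023) - 30993 = ((3 - 1) - 29023) - 30993 = (2 - 29023) - 30993 = -29021 - 30993 = -60014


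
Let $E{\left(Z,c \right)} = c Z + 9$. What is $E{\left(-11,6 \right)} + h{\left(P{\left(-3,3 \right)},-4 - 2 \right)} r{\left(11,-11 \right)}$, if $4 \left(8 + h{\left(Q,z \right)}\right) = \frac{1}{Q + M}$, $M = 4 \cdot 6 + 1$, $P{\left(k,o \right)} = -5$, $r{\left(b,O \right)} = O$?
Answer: $\frac{2469}{80} \approx 30.862$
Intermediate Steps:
$E{\left(Z,c \right)} = 9 + Z c$ ($E{\left(Z,c \right)} = Z c + 9 = 9 + Z c$)
$M = 25$ ($M = 24 + 1 = 25$)
$h{\left(Q,z \right)} = -8 + \frac{1}{4 \left(25 + Q\right)}$ ($h{\left(Q,z \right)} = -8 + \frac{1}{4 \left(Q + 25\right)} = -8 + \frac{1}{4 \left(25 + Q\right)}$)
$E{\left(-11,6 \right)} + h{\left(P{\left(-3,3 \right)},-4 - 2 \right)} r{\left(11,-11 \right)} = \left(9 - 66\right) + \frac{-799 - -160}{4 \left(25 - 5\right)} \left(-11\right) = \left(9 - 66\right) + \frac{-799 + 160}{4 \cdot 20} \left(-11\right) = -57 + \frac{1}{4} \cdot \frac{1}{20} \left(-639\right) \left(-11\right) = -57 - - \frac{7029}{80} = -57 + \frac{7029}{80} = \frac{2469}{80}$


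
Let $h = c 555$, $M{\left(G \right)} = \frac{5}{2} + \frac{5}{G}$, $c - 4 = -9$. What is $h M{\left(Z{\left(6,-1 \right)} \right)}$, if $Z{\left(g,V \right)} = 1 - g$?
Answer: $- \frac{8325}{2} \approx -4162.5$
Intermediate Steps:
$c = -5$ ($c = 4 - 9 = -5$)
$M{\left(G \right)} = \frac{5}{2} + \frac{5}{G}$ ($M{\left(G \right)} = 5 \cdot \frac{1}{2} + \frac{5}{G} = \frac{5}{2} + \frac{5}{G}$)
$h = -2775$ ($h = \left(-5\right) 555 = -2775$)
$h M{\left(Z{\left(6,-1 \right)} \right)} = - 2775 \left(\frac{5}{2} + \frac{5}{1 - 6}\right) = - 2775 \left(\frac{5}{2} + \frac{5}{-5}\right) = - 2775 \left(\frac{5}{2} + 5 \left(- \frac{1}{5}\right)\right) = - 2775 \left(\frac{5}{2} - 1\right) = \left(-2775\right) \frac{3}{2} = - \frac{8325}{2}$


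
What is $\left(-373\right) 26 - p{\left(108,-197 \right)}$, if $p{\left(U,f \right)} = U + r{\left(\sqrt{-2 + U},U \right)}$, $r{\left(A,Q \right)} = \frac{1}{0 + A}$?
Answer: $-9806 - \frac{\sqrt{106}}{106} \approx -9806.1$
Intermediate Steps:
$r{\left(A,Q \right)} = \frac{1}{A}$
$p{\left(U,f \right)} = U + \frac{1}{\sqrt{-2 + U}}$
$\left(-373\right) 26 - p{\left(108,-197 \right)} = \left(-373\right) 26 - \left(108 + \frac{1}{\sqrt{-2 + 108}}\right) = -9698 - \left(108 + \frac{1}{\sqrt{106}}\right) = -9698 - \left(108 + \frac{\sqrt{106}}{106}\right) = -9806 - \frac{\sqrt{106}}{106}$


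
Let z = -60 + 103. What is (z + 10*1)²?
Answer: 2809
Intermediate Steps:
z = 43
(z + 10*1)² = (43 + 10*1)² = (43 + 10)² = 53² = 2809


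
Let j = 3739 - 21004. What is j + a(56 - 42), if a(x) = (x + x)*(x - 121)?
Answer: -20261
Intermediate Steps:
a(x) = 2*x*(-121 + x) (a(x) = (2*x)*(-121 + x) = 2*x*(-121 + x))
j = -17265
j + a(56 - 42) = -17265 + 2*(56 - 42)*(-121 + (56 - 42)) = -17265 + 2*14*(-121 + 14) = -17265 + 2*14*(-107) = -17265 - 2996 = -20261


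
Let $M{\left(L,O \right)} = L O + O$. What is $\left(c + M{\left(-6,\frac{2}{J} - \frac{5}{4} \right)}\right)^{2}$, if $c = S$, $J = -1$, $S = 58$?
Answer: $\frac{88209}{16} \approx 5513.1$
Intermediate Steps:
$c = 58$
$M{\left(L,O \right)} = O + L O$
$\left(c + M{\left(-6,\frac{2}{J} - \frac{5}{4} \right)}\right)^{2} = \left(58 + \left(\frac{2}{-1} - \frac{5}{4}\right) \left(1 - 6\right)\right)^{2} = \left(58 + \left(2 \left(-1\right) - \frac{5}{4}\right) \left(-5\right)\right)^{2} = \left(58 + \left(-2 - \frac{5}{4}\right) \left(-5\right)\right)^{2} = \left(58 - - \frac{65}{4}\right)^{2} = \left(58 + \frac{65}{4}\right)^{2} = \left(\frac{297}{4}\right)^{2} = \frac{88209}{16}$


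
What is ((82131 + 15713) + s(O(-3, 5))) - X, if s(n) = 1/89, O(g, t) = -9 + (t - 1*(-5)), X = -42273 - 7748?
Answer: 13159986/89 ≈ 1.4787e+5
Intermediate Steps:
X = -50021
O(g, t) = -4 + t (O(g, t) = -9 + (t + 5) = -9 + (5 + t) = -4 + t)
s(n) = 1/89
((82131 + 15713) + s(O(-3, 5))) - X = ((82131 + 15713) + 1/89) - 1*(-50021) = (97844 + 1/89) + 50021 = 8708117/89 + 50021 = 13159986/89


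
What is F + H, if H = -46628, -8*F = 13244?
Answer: -96567/2 ≈ -48284.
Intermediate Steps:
F = -3311/2 (F = -⅛*13244 = -3311/2 ≈ -1655.5)
F + H = -3311/2 - 46628 = -96567/2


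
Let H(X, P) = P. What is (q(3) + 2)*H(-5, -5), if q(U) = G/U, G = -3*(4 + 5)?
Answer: 35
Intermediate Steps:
G = -27 (G = -3*9 = -27)
q(U) = -27/U
(q(3) + 2)*H(-5, -5) = (-27/3 + 2)*(-5) = (-27*1/3 + 2)*(-5) = (-9 + 2)*(-5) = -7*(-5) = 35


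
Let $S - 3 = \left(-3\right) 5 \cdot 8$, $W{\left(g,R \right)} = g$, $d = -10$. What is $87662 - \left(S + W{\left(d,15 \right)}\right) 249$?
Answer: $119285$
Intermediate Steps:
$S = -117$ ($S = 3 + \left(-3\right) 5 \cdot 8 = 3 - 120 = -117$)
$87662 - \left(S + W{\left(d,15 \right)}\right) 249 = 87662 - \left(-117 - 10\right) 249 = 87662 - \left(-127\right) 249 = 87662 - -31623 = 87662 + 31623 = 119285$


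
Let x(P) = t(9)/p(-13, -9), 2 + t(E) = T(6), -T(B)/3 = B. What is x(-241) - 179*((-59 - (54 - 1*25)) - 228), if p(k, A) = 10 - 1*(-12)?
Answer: 622194/11 ≈ 56563.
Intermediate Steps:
T(B) = -3*B
p(k, A) = 22 (p(k, A) = 10 + 12 = 22)
t(E) = -20 (t(E) = -2 - 3*6 = -2 - 18 = -20)
x(P) = -10/11 (x(P) = -20/22 = -20*1/22 = -10/11)
x(-241) - 179*((-59 - (54 - 1*25)) - 228) = -10/11 - 179*((-59 - (54 - 1*25)) - 228) = -10/11 - 179*((-59 - (54 - 25)) - 228) = -10/11 - 179*((-59 - 1*29) - 228) = -10/11 - 179*((-59 - 29) - 228) = -10/11 - 179*(-88 - 228) = -10/11 - 179*(-316) = -10/11 + 56564 = 622194/11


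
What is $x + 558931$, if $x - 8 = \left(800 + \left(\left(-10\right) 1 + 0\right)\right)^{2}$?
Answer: $1183039$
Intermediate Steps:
$x = 624108$ ($x = 8 + \left(800 + \left(\left(-10\right) 1 + 0\right)\right)^{2} = 8 + \left(800 + \left(-10 + 0\right)\right)^{2} = 8 + \left(800 - 10\right)^{2} = 8 + 790^{2} = 8 + 624100 = 624108$)
$x + 558931 = 624108 + 558931 = 1183039$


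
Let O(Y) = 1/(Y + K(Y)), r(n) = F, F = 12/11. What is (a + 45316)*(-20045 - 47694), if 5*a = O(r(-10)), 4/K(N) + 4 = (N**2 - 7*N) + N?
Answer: -4527779397401/1475 ≈ -3.0697e+9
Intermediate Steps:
K(N) = 4/(-4 + N**2 - 6*N) (K(N) = 4/(-4 + ((N**2 - 7*N) + N)) = 4/(-4 + (N**2 - 6*N)) = 4/(-4 + N**2 - 6*N))
F = 12/11 (F = 12*(1/11) = 12/11 ≈ 1.0909)
r(n) = 12/11
O(Y) = 1/(Y + 4/(-4 + Y**2 - 6*Y))
a = 3113/10325 (a = ((4 - (12/11)**2 + 6*(12/11))/(-4 + 12*(4 - (12/11)**2 + 6*(12/11))/11))/5 = ((4 - 1*144/121 + 72/11)/(-4 + 12*(4 - 1*144/121 + 72/11)/11))/5 = ((4 - 144/121 + 72/11)/(-4 + 12*(4 - 144/121 + 72/11)/11))/5 = ((1132/121)/(-4 + (12/11)*(1132/121)))/5 = ((1132/121)/(-4 + 13584/1331))/5 = ((1132/121)/(8260/1331))/5 = ((1331/8260)*(1132/121))/5 = (1/5)*(3113/2065) = 3113/10325 ≈ 0.30150)
(a + 45316)*(-20045 - 47694) = (3113/10325 + 45316)*(-20045 - 47694) = (467890813/10325)*(-67739) = -4527779397401/1475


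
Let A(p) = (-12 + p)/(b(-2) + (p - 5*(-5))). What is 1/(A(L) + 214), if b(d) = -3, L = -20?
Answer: 1/198 ≈ 0.0050505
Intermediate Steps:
A(p) = (-12 + p)/(22 + p) (A(p) = (-12 + p)/(-3 + (p - 5*(-5))) = (-12 + p)/(-3 + (p + 25)) = (-12 + p)/(-3 + (25 + p)) = (-12 + p)/(22 + p))
1/(A(L) + 214) = 1/((-12 - 20)/(22 - 20) + 214) = 1/(-32/2 + 214) = 1/((1/2)*(-32) + 214) = 1/(-16 + 214) = 1/198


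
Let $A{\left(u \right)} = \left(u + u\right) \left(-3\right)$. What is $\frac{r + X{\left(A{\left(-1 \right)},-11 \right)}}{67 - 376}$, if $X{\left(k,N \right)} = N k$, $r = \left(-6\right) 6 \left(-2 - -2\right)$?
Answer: $\frac{22}{103} \approx 0.21359$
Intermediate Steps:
$r = 0$ ($r = - 36 \left(-2 + 2\right) = \left(-36\right) 0 = 0$)
$A{\left(u \right)} = - 6 u$ ($A{\left(u \right)} = 2 u \left(-3\right) = - 6 u$)
$\frac{r + X{\left(A{\left(-1 \right)},-11 \right)}}{67 - 376} = \frac{0 - 11 \left(\left(-6\right) \left(-1\right)\right)}{67 - 376} = \frac{0 - 66}{-309} = \left(0 - 66\right) \left(- \frac{1}{309}\right) = \left(-66\right) \left(- \frac{1}{309}\right) = \frac{22}{103}$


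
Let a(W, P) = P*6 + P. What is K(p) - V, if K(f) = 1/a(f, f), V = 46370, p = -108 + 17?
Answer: -29537691/637 ≈ -46370.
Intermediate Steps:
a(W, P) = 7*P (a(W, P) = 6*P + P = 7*P)
p = -91
K(f) = 1/(7*f)
K(p) - V = (⅐)/(-91) - 1*46370 = (⅐)*(-1/91) - 46370 = -1/637 - 46370 = -29537691/637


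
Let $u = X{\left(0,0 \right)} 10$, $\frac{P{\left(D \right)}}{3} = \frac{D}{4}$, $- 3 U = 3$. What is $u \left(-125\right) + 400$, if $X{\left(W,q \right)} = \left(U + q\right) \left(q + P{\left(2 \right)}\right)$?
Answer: $2275$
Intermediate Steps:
$U = -1$ ($U = \left(- \frac{1}{3}\right) 3 = -1$)
$P{\left(D \right)} = \frac{3 D}{4}$ ($P{\left(D \right)} = 3 \frac{D}{4} = \frac{3 D}{4}$)
$X{\left(W,q \right)} = \left(-1 + q\right) \left(\frac{3}{2} + q\right)$ ($X{\left(W,q \right)} = \left(-1 + q\right) \left(q + \frac{3}{4} \cdot 2\right) = \left(-1 + q\right) \left(q + \frac{3}{2}\right) = \left(-1 + q\right) \left(\frac{3}{2} + q\right)$)
$u = -15$ ($u = \left(- \frac{3}{2} + 0^{2} + \frac{1}{2} \cdot 0\right) 10 = \left(- \frac{3}{2} + 0 + 0\right) 10 = \left(- \frac{3}{2}\right) 10 = -15$)
$u \left(-125\right) + 400 = \left(-15\right) \left(-125\right) + 400 = 1875 + 400 = 2275$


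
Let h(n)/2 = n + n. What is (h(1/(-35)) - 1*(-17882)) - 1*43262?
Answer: -888304/35 ≈ -25380.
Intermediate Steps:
h(n) = 4*n (h(n) = 2*(n + n) = 2*(2*n) = 4*n)
(h(1/(-35)) - 1*(-17882)) - 1*43262 = (4/(-35) - 1*(-17882)) - 1*43262 = (4*(-1/35) + 17882) - 43262 = (-4/35 + 17882) - 43262 = 625866/35 - 43262 = -888304/35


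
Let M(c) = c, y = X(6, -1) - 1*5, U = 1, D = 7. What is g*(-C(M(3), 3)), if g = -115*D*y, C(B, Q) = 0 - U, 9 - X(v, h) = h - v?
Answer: -8855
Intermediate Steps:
X(v, h) = 9 + v - h (X(v, h) = 9 - (h - v) = 9 + (v - h) = 9 + v - h)
y = 11 (y = (9 + 6 - 1*(-1)) - 1*5 = (9 + 6 + 1) - 5 = 16 - 5 = 11)
C(B, Q) = -1 (C(B, Q) = 0 - 1*1 = 0 - 1 = -1)
g = -8855 (g = -805*11 = -115*77 = -8855)
g*(-C(M(3), 3)) = -(-8855)*(-1) = -8855*1 = -8855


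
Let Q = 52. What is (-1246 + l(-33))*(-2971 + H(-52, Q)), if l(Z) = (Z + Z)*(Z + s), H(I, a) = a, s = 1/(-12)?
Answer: -5473125/2 ≈ -2.7366e+6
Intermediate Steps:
s = -1/12 ≈ -0.083333
l(Z) = 2*Z*(-1/12 + Z) (l(Z) = (Z + Z)*(Z - 1/12) = (2*Z)*(-1/12 + Z) = 2*Z*(-1/12 + Z))
(-1246 + l(-33))*(-2971 + H(-52, Q)) = (-1246 + (⅙)*(-33)*(-1 + 12*(-33)))*(-2971 + 52) = (-1246 + (⅙)*(-33)*(-1 - 396))*(-2919) = (-1246 + (⅙)*(-33)*(-397))*(-2919) = (-1246 + 4367/2)*(-2919) = (1875/2)*(-2919) = -5473125/2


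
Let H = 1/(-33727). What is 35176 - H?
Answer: 1186380953/33727 ≈ 35176.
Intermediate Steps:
H = -1/33727 ≈ -2.9650e-5
35176 - H = 35176 - 1*(-1/33727) = 35176 + 1/33727 = 1186380953/33727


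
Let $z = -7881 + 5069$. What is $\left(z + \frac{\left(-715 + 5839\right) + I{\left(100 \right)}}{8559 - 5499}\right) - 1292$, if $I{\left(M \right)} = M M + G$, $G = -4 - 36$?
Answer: $- \frac{348421}{85} \approx -4099.1$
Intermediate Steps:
$G = -40$ ($G = -4 - 36 = -40$)
$I{\left(M \right)} = -40 + M^{2}$ ($I{\left(M \right)} = M M - 40 = M^{2} - 40 = -40 + M^{2}$)
$z = -2812$
$\left(z + \frac{\left(-715 + 5839\right) + I{\left(100 \right)}}{8559 - 5499}\right) - 1292 = \left(-2812 + \frac{\left(-715 + 5839\right) - \left(40 - 100^{2}\right)}{8559 - 5499}\right) - 1292 = \left(-2812 + \frac{5124 + \left(-40 + 10000\right)}{3060}\right) - 1292 = \left(-2812 + \left(5124 + 9960\right) \frac{1}{3060}\right) - 1292 = \left(-2812 + 15084 \cdot \frac{1}{3060}\right) - 1292 = \left(-2812 + \frac{419}{85}\right) - 1292 = - \frac{238601}{85} - 1292 = - \frac{348421}{85}$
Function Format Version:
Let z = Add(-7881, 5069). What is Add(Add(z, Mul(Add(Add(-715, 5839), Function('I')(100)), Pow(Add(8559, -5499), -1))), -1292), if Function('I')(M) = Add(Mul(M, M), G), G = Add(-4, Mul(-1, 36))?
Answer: Rational(-348421, 85) ≈ -4099.1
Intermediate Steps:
G = -40 (G = Add(-4, -36) = -40)
Function('I')(M) = Add(-40, Pow(M, 2)) (Function('I')(M) = Add(Mul(M, M), -40) = Add(Pow(M, 2), -40) = Add(-40, Pow(M, 2)))
z = -2812
Add(Add(z, Mul(Add(Add(-715, 5839), Function('I')(100)), Pow(Add(8559, -5499), -1))), -1292) = Add(Add(-2812, Mul(Add(Add(-715, 5839), Add(-40, Pow(100, 2))), Pow(Add(8559, -5499), -1))), -1292) = Add(Add(-2812, Mul(Add(5124, Add(-40, 10000)), Pow(3060, -1))), -1292) = Add(Add(-2812, Mul(Add(5124, 9960), Rational(1, 3060))), -1292) = Add(Add(-2812, Mul(15084, Rational(1, 3060))), -1292) = Add(Add(-2812, Rational(419, 85)), -1292) = Add(Rational(-238601, 85), -1292) = Rational(-348421, 85)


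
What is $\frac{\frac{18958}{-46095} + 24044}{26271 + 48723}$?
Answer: $\frac{554144611}{1728424215} \approx 0.32061$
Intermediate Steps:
$\frac{\frac{18958}{-46095} + 24044}{26271 + 48723} = \frac{18958 \left(- \frac{1}{46095}\right) + 24044}{74994} = \left(- \frac{18958}{46095} + 24044\right) \frac{1}{74994} = \frac{1108289222}{46095} \cdot \frac{1}{74994} = \frac{554144611}{1728424215}$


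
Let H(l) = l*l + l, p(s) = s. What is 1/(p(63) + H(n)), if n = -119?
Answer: 1/14105 ≈ 7.0897e-5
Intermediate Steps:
H(l) = l + l² (H(l) = l² + l = l + l²)
1/(p(63) + H(n)) = 1/(63 - 119*(1 - 119)) = 1/(63 - 119*(-118)) = 1/(63 + 14042) = 1/14105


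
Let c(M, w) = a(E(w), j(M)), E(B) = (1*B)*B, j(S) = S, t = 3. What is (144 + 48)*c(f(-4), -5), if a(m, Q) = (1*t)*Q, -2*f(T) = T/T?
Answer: -288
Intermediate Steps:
f(T) = -1/2 (f(T) = -T/(2*T) = -1/2*1 = -1/2)
E(B) = B**2 (E(B) = B*B = B**2)
a(m, Q) = 3*Q (a(m, Q) = (1*3)*Q = 3*Q)
c(M, w) = 3*M
(144 + 48)*c(f(-4), -5) = (144 + 48)*(3*(-1/2)) = 192*(-3/2) = -288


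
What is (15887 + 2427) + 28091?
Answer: 46405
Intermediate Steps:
(15887 + 2427) + 28091 = 18314 + 28091 = 46405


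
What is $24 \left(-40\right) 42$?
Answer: $-40320$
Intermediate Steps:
$24 \left(-40\right) 42 = \left(-960\right) 42 = -40320$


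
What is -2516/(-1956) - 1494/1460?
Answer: 93887/356970 ≈ 0.26301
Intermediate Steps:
-2516/(-1956) - 1494/1460 = -2516*(-1/1956) - 1494*1/1460 = 629/489 - 747/730 = 93887/356970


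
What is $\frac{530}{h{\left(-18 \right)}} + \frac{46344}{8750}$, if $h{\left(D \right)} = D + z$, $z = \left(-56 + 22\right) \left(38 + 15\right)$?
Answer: $\frac{569347}{113750} \approx 5.0052$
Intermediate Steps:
$z = -1802$ ($z = \left(-34\right) 53 = -1802$)
$h{\left(D \right)} = -1802 + D$ ($h{\left(D \right)} = D - 1802 = -1802 + D$)
$\frac{530}{h{\left(-18 \right)}} + \frac{46344}{8750} = \frac{530}{-1802 - 18} + \frac{46344}{8750} = \frac{530}{-1820} + 46344 \cdot \frac{1}{8750} = 530 \left(- \frac{1}{1820}\right) + \frac{23172}{4375} = - \frac{53}{182} + \frac{23172}{4375} = \frac{569347}{113750}$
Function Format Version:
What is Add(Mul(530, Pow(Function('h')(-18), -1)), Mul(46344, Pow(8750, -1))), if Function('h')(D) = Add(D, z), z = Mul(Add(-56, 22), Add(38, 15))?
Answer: Rational(569347, 113750) ≈ 5.0052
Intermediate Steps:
z = -1802 (z = Mul(-34, 53) = -1802)
Function('h')(D) = Add(-1802, D) (Function('h')(D) = Add(D, -1802) = Add(-1802, D))
Add(Mul(530, Pow(Function('h')(-18), -1)), Mul(46344, Pow(8750, -1))) = Add(Mul(530, Pow(Add(-1802, -18), -1)), Mul(46344, Pow(8750, -1))) = Add(Mul(530, Pow(-1820, -1)), Mul(46344, Rational(1, 8750))) = Add(Mul(530, Rational(-1, 1820)), Rational(23172, 4375)) = Add(Rational(-53, 182), Rational(23172, 4375)) = Rational(569347, 113750)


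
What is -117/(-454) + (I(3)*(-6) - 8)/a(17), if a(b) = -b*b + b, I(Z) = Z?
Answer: 10907/30872 ≈ 0.35330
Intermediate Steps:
a(b) = b - b**2 (a(b) = -b**2 + b = b - b**2)
-117/(-454) + (I(3)*(-6) - 8)/a(17) = -117/(-454) + (3*(-6) - 8)/((17*(1 - 1*17))) = -117*(-1/454) + (-18 - 8)/((17*(1 - 17))) = 117/454 - 26/(17*(-16)) = 117/454 - 26/(-272) = 117/454 - 26*(-1/272) = 117/454 + 13/136 = 10907/30872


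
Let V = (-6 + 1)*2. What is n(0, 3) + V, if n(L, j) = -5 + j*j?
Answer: -6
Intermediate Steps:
n(L, j) = -5 + j²
V = -10 (V = -5*2 = -10)
n(0, 3) + V = (-5 + 3²) - 10 = (-5 + 9) - 10 = 4 - 10 = -6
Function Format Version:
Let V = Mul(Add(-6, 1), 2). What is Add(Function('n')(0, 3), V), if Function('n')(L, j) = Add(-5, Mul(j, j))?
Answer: -6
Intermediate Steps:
Function('n')(L, j) = Add(-5, Pow(j, 2))
V = -10 (V = Mul(-5, 2) = -10)
Add(Function('n')(0, 3), V) = Add(Add(-5, Pow(3, 2)), -10) = Add(Add(-5, 9), -10) = Add(4, -10) = -6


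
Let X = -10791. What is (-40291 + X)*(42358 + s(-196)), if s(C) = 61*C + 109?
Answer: -1558562902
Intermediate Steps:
s(C) = 109 + 61*C
(-40291 + X)*(42358 + s(-196)) = (-40291 - 10791)*(42358 + (109 + 61*(-196))) = -51082*(42358 + (109 - 11956)) = -51082*(42358 - 11847) = -51082*30511 = -1558562902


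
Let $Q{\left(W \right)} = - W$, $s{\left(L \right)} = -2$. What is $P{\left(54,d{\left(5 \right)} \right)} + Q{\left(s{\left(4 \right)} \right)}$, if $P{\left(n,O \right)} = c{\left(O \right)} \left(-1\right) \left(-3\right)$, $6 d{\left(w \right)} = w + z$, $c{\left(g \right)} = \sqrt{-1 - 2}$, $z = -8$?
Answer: $2 + 3 i \sqrt{3} \approx 2.0 + 5.1962 i$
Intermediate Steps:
$c{\left(g \right)} = i \sqrt{3}$ ($c{\left(g \right)} = \sqrt{-3} = i \sqrt{3}$)
$d{\left(w \right)} = - \frac{4}{3} + \frac{w}{6}$ ($d{\left(w \right)} = \frac{w - 8}{6} = \frac{-8 + w}{6} = - \frac{4}{3} + \frac{w}{6}$)
$P{\left(n,O \right)} = 3 i \sqrt{3}$ ($P{\left(n,O \right)} = i \sqrt{3} \left(-1\right) \left(-3\right) = - i \sqrt{3} \left(-3\right) = 3 i \sqrt{3}$)
$P{\left(54,d{\left(5 \right)} \right)} + Q{\left(s{\left(4 \right)} \right)} = 3 i \sqrt{3} - -2 = 3 i \sqrt{3} + 2 = 2 + 3 i \sqrt{3}$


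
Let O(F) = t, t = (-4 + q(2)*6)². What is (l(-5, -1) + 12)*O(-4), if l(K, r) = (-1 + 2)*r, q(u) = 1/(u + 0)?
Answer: 11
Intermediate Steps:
q(u) = 1/u
l(K, r) = r (l(K, r) = 1*r = r)
t = 1 (t = (-4 + 6/2)² = (-4 + (½)*6)² = (-4 + 3)² = (-1)² = 1)
O(F) = 1
(l(-5, -1) + 12)*O(-4) = (-1 + 12)*1 = 11*1 = 11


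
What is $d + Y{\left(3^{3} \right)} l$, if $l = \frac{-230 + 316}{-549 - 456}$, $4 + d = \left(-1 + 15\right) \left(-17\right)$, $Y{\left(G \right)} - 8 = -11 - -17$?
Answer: $- \frac{244414}{1005} \approx -243.2$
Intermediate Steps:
$Y{\left(G \right)} = 14$ ($Y{\left(G \right)} = 8 - -6 = 8 + \left(-11 + 17\right) = 8 + 6 = 14$)
$d = -242$ ($d = -4 + \left(-1 + 15\right) \left(-17\right) = -4 + 14 \left(-17\right) = -4 - 238 = -242$)
$l = - \frac{86}{1005}$ ($l = \frac{86}{-1005} = 86 \left(- \frac{1}{1005}\right) = - \frac{86}{1005} \approx -0.085572$)
$d + Y{\left(3^{3} \right)} l = -242 + 14 \left(- \frac{86}{1005}\right) = -242 - \frac{1204}{1005} = - \frac{244414}{1005}$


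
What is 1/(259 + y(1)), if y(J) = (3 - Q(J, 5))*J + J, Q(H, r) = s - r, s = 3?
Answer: 1/265 ≈ 0.0037736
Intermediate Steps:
Q(H, r) = 3 - r
y(J) = 6*J (y(J) = (3 - (3 - 1*5))*J + J = (3 - (3 - 5))*J + J = (3 - 1*(-2))*J + J = (3 + 2)*J + J = 5*J + J = 6*J)
1/(259 + y(1)) = 1/(259 + 6*1) = 1/(259 + 6) = 1/265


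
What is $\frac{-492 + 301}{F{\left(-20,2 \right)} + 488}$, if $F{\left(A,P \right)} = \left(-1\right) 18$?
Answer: $- \frac{191}{470} \approx -0.40638$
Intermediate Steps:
$F{\left(A,P \right)} = -18$
$\frac{-492 + 301}{F{\left(-20,2 \right)} + 488} = \frac{-492 + 301}{-18 + 488} = - \frac{191}{470}$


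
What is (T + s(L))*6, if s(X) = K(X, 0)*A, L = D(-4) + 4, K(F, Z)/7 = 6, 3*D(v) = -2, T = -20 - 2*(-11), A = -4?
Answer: -996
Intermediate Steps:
T = 2 (T = -20 + 22 = 2)
D(v) = -⅔ (D(v) = (⅓)*(-2) = -⅔)
K(F, Z) = 42 (K(F, Z) = 7*6 = 42)
L = 10/3 (L = -⅔ + 4 = 10/3 ≈ 3.3333)
s(X) = -168 (s(X) = 42*(-4) = -168)
(T + s(L))*6 = (2 - 168)*6 = -166*6 = -996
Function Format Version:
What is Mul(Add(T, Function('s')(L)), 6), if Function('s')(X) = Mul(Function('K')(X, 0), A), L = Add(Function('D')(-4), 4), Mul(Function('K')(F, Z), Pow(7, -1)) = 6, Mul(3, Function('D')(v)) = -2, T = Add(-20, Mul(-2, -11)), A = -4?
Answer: -996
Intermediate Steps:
T = 2 (T = Add(-20, 22) = 2)
Function('D')(v) = Rational(-2, 3) (Function('D')(v) = Mul(Rational(1, 3), -2) = Rational(-2, 3))
Function('K')(F, Z) = 42 (Function('K')(F, Z) = Mul(7, 6) = 42)
L = Rational(10, 3) (L = Add(Rational(-2, 3), 4) = Rational(10, 3) ≈ 3.3333)
Function('s')(X) = -168 (Function('s')(X) = Mul(42, -4) = -168)
Mul(Add(T, Function('s')(L)), 6) = Mul(Add(2, -168), 6) = Mul(-166, 6) = -996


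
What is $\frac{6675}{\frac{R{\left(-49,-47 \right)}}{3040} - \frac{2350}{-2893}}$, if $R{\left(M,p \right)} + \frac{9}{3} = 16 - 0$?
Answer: $\frac{58704756000}{7181609} \approx 8174.3$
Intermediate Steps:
$R{\left(M,p \right)} = 13$ ($R{\left(M,p \right)} = -3 + \left(16 - 0\right) = -3 + \left(16 + 0\right) = -3 + 16 = 13$)
$\frac{6675}{\frac{R{\left(-49,-47 \right)}}{3040} - \frac{2350}{-2893}} = \frac{6675}{\frac{13}{3040} - \frac{2350}{-2893}} = \frac{6675}{13 \cdot \frac{1}{3040} - - \frac{2350}{2893}} = \frac{6675}{\frac{13}{3040} + \frac{2350}{2893}} = \frac{6675}{\frac{7181609}{8794720}} = 6675 \cdot \frac{8794720}{7181609} = \frac{58704756000}{7181609}$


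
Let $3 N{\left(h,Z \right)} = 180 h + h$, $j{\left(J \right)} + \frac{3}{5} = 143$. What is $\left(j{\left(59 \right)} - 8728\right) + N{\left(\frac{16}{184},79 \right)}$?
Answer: $- \frac{2960222}{345} \approx -8580.4$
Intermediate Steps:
$j{\left(J \right)} = \frac{712}{5}$ ($j{\left(J \right)} = - \frac{3}{5} + 143 = \frac{712}{5}$)
$N{\left(h,Z \right)} = \frac{181 h}{3}$ ($N{\left(h,Z \right)} = \frac{180 h + h}{3} = \frac{181 h}{3}$)
$\left(j{\left(59 \right)} - 8728\right) + N{\left(\frac{16}{184},79 \right)} = \left(\frac{712}{5} - 8728\right) + \frac{181 \cdot \frac{16}{184}}{3} = - \frac{42928}{5} + \frac{181 \cdot 16 \cdot \frac{1}{184}}{3} = - \frac{42928}{5} + \frac{181}{3} \cdot \frac{2}{23} = - \frac{42928}{5} + \frac{362}{69} = - \frac{2960222}{345}$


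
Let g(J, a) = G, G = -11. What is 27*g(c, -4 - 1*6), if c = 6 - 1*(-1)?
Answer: -297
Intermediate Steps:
c = 7 (c = 6 + 1 = 7)
g(J, a) = -11
27*g(c, -4 - 1*6) = 27*(-11) = -297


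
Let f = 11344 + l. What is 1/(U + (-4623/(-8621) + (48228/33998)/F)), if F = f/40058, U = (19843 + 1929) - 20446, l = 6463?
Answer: 2609586984853/3470039258724369 ≈ 0.00075203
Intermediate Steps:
U = 1326 (U = 21772 - 20446 = 1326)
f = 17807 (f = 11344 + 6463 = 17807)
F = 17807/40058 ≈ 0.44453
1/(U + (-4623/(-8621) + (48228/33998)/F)) = 1/(1326 + (-4623/(-8621) + (48228/33998)/(17807/40058))) = 1/(1326 + (-4623*(-1/8621) + (48228*(1/33998))*(40058/17807))) = 1/(1326 + (4623/8621 + (24114/16999)*(40058/17807))) = 1/(1326 + (4623/8621 + 965958612/302701193)) = 1/(1326 + 9726916809291/2609586984853) = 1/(3470039258724369/2609586984853) = 2609586984853/3470039258724369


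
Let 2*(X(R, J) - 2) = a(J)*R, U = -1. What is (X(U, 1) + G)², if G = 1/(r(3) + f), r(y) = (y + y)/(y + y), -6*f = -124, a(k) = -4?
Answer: 69169/4225 ≈ 16.371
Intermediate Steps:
f = 62/3 (f = -⅙*(-124) = 62/3 ≈ 20.667)
r(y) = 1 (r(y) = (2*y)/((2*y)) = (2*y)*(1/(2*y)) = 1)
X(R, J) = 2 - 2*R (X(R, J) = 2 + (-4*R)/2 = 2 - 2*R)
G = 3/65 (G = 1/(1 + 62/3) = 1/(65/3) = 3/65 ≈ 0.046154)
(X(U, 1) + G)² = ((2 - 2*(-1)) + 3/65)² = ((2 + 2) + 3/65)² = (4 + 3/65)² = (263/65)² = 69169/4225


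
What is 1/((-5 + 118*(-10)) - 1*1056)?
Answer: -1/2241 ≈ -0.00044623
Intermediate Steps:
1/((-5 + 118*(-10)) - 1*1056) = 1/((-5 - 1180) - 1056) = 1/(-1185 - 1056) = 1/(-2241) = -1/2241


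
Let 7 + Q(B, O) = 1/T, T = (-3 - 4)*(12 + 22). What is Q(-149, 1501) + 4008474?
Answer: 954015145/238 ≈ 4.0085e+6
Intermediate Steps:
T = -238 (T = -7*34 = -238)
Q(B, O) = -1667/238 (Q(B, O) = -7 + 1/(-238) = -7 - 1/238 = -1667/238)
Q(-149, 1501) + 4008474 = -1667/238 + 4008474 = 954015145/238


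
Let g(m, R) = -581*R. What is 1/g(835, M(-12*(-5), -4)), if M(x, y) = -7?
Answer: 1/4067 ≈ 0.00024588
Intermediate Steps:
1/g(835, M(-12*(-5), -4)) = 1/(-581*(-7)) = 1/4067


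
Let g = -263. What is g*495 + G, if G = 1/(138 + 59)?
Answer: -25646444/197 ≈ -1.3019e+5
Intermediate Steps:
G = 1/197 ≈ 0.0050761
g*495 + G = -263*495 + 1/197 = -130185 + 1/197 = -25646444/197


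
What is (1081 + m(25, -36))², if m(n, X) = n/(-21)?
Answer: 514200976/441 ≈ 1.1660e+6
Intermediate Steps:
m(n, X) = -n/21 (m(n, X) = n*(-1/21) = -n/21)
(1081 + m(25, -36))² = (1081 - 1/21*25)² = (1081 - 25/21)² = (22676/21)² = 514200976/441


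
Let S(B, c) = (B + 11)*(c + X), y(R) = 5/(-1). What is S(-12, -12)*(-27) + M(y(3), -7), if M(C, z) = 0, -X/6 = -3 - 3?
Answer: 648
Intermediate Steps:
X = 36 (X = -6*(-3 - 3) = -6*(-6) = 36)
y(R) = -5 (y(R) = 5*(-1) = -5)
S(B, c) = (11 + B)*(36 + c) (S(B, c) = (B + 11)*(c + 36) = (11 + B)*(36 + c))
S(-12, -12)*(-27) + M(y(3), -7) = (396 + 11*(-12) + 36*(-12) - 12*(-12))*(-27) + 0 = (396 - 132 - 432 + 144)*(-27) + 0 = -24*(-27) + 0 = 648 + 0 = 648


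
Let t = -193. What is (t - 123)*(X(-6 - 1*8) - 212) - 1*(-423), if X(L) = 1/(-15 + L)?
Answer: 1955351/29 ≈ 67426.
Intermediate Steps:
(t - 123)*(X(-6 - 1*8) - 212) - 1*(-423) = (-193 - 123)*(1/(-15 + (-6 - 1*8)) - 212) - 1*(-423) = -316*(1/(-15 + (-6 - 8)) - 212) + 423 = -316*(1/(-15 - 14) - 212) + 423 = -316*(1/(-29) - 212) + 423 = -316*(-1/29 - 212) + 423 = -316*(-6149/29) + 423 = 1943084/29 + 423 = 1955351/29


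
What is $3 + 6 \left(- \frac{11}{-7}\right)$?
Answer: $\frac{87}{7} \approx 12.429$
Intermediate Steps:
$3 + 6 \left(- \frac{11}{-7}\right) = 3 + 6 \left(\left(-11\right) \left(- \frac{1}{7}\right)\right) = 3 + 6 \cdot \frac{11}{7} = 3 + \frac{66}{7} = \frac{87}{7}$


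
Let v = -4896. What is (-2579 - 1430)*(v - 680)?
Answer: 22354184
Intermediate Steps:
(-2579 - 1430)*(v - 680) = (-2579 - 1430)*(-4896 - 680) = -4009*(-5576) = 22354184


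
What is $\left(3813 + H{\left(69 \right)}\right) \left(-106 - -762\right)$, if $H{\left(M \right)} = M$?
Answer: $2546592$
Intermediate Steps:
$\left(3813 + H{\left(69 \right)}\right) \left(-106 - -762\right) = \left(3813 + 69\right) \left(-106 - -762\right) = 3882 \left(-106 + \left(770 - 8\right)\right) = 3882 \left(-106 + 762\right) = 3882 \cdot 656 = 2546592$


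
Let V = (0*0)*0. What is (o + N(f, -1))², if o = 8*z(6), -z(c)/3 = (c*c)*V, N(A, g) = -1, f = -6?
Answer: 1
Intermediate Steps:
V = 0 (V = 0*0 = 0)
z(c) = 0 (z(c) = -3*c*c*0 = -3*c²*0 = -3*0 = 0)
o = 0 (o = 8*0 = 0)
(o + N(f, -1))² = (0 - 1)² = (-1)² = 1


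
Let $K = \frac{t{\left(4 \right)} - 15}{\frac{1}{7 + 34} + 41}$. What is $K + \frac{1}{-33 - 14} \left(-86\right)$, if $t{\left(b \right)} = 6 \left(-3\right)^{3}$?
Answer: $- \frac{196427}{79054} \approx -2.4847$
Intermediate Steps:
$t{\left(b \right)} = -162$ ($t{\left(b \right)} = 6 \left(-27\right) = -162$)
$K = - \frac{7257}{1682}$ ($K = \frac{-162 - 15}{\frac{1}{7 + 34} + 41} = - \frac{177}{\frac{1}{41} + 41} = - \frac{177}{\frac{1682}{41}} = \left(-177\right) \frac{41}{1682} = - \frac{7257}{1682} \approx -4.3145$)
$K + \frac{1}{-33 - 14} \left(-86\right) = - \frac{7257}{1682} + \frac{1}{-33 - 14} \left(-86\right) = - \frac{7257}{1682} + \frac{1}{-47} \left(-86\right) = - \frac{7257}{1682} - - \frac{86}{47} = - \frac{7257}{1682} + \frac{86}{47} = - \frac{196427}{79054}$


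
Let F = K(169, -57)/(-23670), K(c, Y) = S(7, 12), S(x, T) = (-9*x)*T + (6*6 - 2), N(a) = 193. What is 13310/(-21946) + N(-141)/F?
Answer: 25061630360/3961253 ≈ 6326.7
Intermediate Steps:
S(x, T) = 34 - 9*T*x (S(x, T) = -9*T*x + (36 - 2) = -9*T*x + 34 = 34 - 9*T*x)
K(c, Y) = -722 (K(c, Y) = 34 - 9*12*7 = 34 - 756 = -722)
F = 361/11835 (F = -722/(-23670) = -722*(-1/23670) = 361/11835 ≈ 0.030503)
13310/(-21946) + N(-141)/F = 13310/(-21946) + 193/(361/11835) = 13310*(-1/21946) + 193*(11835/361) = -6655/10973 + 2284155/361 = 25061630360/3961253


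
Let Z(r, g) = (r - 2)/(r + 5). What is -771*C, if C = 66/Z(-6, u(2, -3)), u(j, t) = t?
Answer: -25443/4 ≈ -6360.8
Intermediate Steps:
Z(r, g) = (-2 + r)/(5 + r)
C = 33/4 (C = 66/(((-2 - 6)/(5 - 6))) = 66/((-8/(-1))) = 66/((-1*(-8))) = 66/8 = 66*(⅛) = 33/4 ≈ 8.2500)
-771*C = -771*33/4 = -25443/4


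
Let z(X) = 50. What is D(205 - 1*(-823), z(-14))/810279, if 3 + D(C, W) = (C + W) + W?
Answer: 125/90031 ≈ 0.0013884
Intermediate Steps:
D(C, W) = -3 + C + 2*W (D(C, W) = -3 + ((C + W) + W) = -3 + (C + 2*W) = -3 + C + 2*W)
D(205 - 1*(-823), z(-14))/810279 = (-3 + (205 - 1*(-823)) + 2*50)/810279 = (-3 + (205 + 823) + 100)*(1/810279) = (-3 + 1028 + 100)*(1/810279) = 1125*(1/810279) = 125/90031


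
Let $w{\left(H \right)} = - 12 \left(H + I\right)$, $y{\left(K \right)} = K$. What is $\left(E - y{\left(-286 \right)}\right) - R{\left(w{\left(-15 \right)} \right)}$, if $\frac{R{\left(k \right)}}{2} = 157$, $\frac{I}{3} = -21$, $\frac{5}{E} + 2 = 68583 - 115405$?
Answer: $- \frac{1311077}{46824} \approx -28.0$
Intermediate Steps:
$E = - \frac{5}{46824}$ ($E = \frac{5}{-2 + \left(68583 - 115405\right)} = \frac{5}{-2 - 46822} = \frac{5}{-46824} = 5 \left(- \frac{1}{46824}\right) = - \frac{5}{46824} \approx -0.00010678$)
$I = -63$ ($I = 3 \left(-21\right) = -63$)
$w{\left(H \right)} = 756 - 12 H$ ($w{\left(H \right)} = - 12 \left(H - 63\right) = - 12 \left(-63 + H\right) = 756 - 12 H$)
$R{\left(k \right)} = 314$ ($R{\left(k \right)} = 2 \cdot 157 = 314$)
$\left(E - y{\left(-286 \right)}\right) - R{\left(w{\left(-15 \right)} \right)} = \left(- \frac{5}{46824} - -286\right) - 314 = \left(- \frac{5}{46824} + 286\right) - 314 = \frac{13391659}{46824} - 314 = - \frac{1311077}{46824}$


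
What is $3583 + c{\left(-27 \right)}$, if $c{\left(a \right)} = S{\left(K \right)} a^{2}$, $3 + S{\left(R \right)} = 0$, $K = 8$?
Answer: $1396$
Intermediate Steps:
$S{\left(R \right)} = -3$ ($S{\left(R \right)} = -3 + 0 = -3$)
$c{\left(a \right)} = - 3 a^{2}$
$3583 + c{\left(-27 \right)} = 3583 - 3 \left(-27\right)^{2} = 3583 - 2187 = 1396$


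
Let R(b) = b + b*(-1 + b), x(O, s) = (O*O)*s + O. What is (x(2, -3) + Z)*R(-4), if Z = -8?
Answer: -288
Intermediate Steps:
x(O, s) = O + s*O² (x(O, s) = O²*s + O = s*O² + O = O + s*O²)
(x(2, -3) + Z)*R(-4) = (2*(1 + 2*(-3)) - 8)*(-4)² = (2*(1 - 6) - 8)*16 = (2*(-5) - 8)*16 = (-10 - 8)*16 = -18*16 = -288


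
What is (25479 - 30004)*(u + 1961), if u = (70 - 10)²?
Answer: -25163525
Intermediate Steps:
u = 3600 (u = 60² = 3600)
(25479 - 30004)*(u + 1961) = (25479 - 30004)*(3600 + 1961) = -4525*5561 = -25163525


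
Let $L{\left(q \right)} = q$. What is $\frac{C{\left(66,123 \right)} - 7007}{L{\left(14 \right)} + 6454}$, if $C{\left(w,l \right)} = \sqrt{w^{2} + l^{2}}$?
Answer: $- \frac{13}{12} + \frac{\sqrt{2165}}{2156} \approx -1.0618$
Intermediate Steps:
$C{\left(w,l \right)} = \sqrt{l^{2} + w^{2}}$
$\frac{C{\left(66,123 \right)} - 7007}{L{\left(14 \right)} + 6454} = \frac{\sqrt{123^{2} + 66^{2}} - 7007}{14 + 6454} = \frac{\sqrt{15129 + 4356} - 7007}{6468} = \left(\sqrt{19485} - 7007\right) \frac{1}{6468} = \left(3 \sqrt{2165} - 7007\right) \frac{1}{6468} = \left(-7007 + 3 \sqrt{2165}\right) \frac{1}{6468} = - \frac{13}{12} + \frac{\sqrt{2165}}{2156}$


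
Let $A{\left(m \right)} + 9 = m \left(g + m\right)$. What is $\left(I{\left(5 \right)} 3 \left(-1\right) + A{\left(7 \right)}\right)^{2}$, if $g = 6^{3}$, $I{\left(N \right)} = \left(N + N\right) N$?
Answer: $1965604$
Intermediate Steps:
$I{\left(N \right)} = 2 N^{2}$ ($I{\left(N \right)} = 2 N N = 2 N^{2}$)
$g = 216$
$A{\left(m \right)} = -9 + m \left(216 + m\right)$
$\left(I{\left(5 \right)} 3 \left(-1\right) + A{\left(7 \right)}\right)^{2} = \left(2 \cdot 5^{2} \cdot 3 \left(-1\right) + \left(-9 + 7^{2} + 216 \cdot 7\right)\right)^{2} = \left(2 \cdot 25 \cdot 3 \left(-1\right) + \left(-9 + 49 + 1512\right)\right)^{2} = \left(50 \cdot 3 \left(-1\right) + 1552\right)^{2} = \left(150 \left(-1\right) + 1552\right)^{2} = \left(-150 + 1552\right)^{2} = 1402^{2} = 1965604$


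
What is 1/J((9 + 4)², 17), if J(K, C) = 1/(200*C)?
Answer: 3400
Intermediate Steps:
J(K, C) = 1/(200*C)
1/J((9 + 4)², 17) = 1/((1/200)/17) = 1/((1/200)*(1/17)) = 1/(1/3400) = 3400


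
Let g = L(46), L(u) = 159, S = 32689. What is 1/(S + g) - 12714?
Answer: -417629471/32848 ≈ -12714.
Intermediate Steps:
g = 159
1/(S + g) - 12714 = 1/(32689 + 159) - 12714 = 1/32848 - 12714 = -417629471/32848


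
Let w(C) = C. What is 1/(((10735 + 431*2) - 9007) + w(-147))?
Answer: 1/2443 ≈ 0.00040933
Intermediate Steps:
1/(((10735 + 431*2) - 9007) + w(-147)) = 1/(((10735 + 431*2) - 9007) - 147) = 1/(((10735 + 862) - 9007) - 147) = 1/((11597 - 9007) - 147) = 1/(2590 - 147) = 1/2443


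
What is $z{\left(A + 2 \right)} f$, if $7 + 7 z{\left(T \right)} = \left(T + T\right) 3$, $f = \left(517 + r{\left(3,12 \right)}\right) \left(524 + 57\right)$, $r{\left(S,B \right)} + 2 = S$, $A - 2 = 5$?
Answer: $2020718$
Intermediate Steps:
$A = 7$ ($A = 2 + 5 = 7$)
$r{\left(S,B \right)} = -2 + S$
$f = 300958$ ($f = \left(517 + \left(-2 + 3\right)\right) \left(524 + 57\right) = \left(517 + 1\right) 581 = 518 \cdot 581 = 300958$)
$z{\left(T \right)} = -1 + \frac{6 T}{7}$ ($z{\left(T \right)} = -1 + \frac{\left(T + T\right) 3}{7} = -1 + \frac{2 T 3}{7} = -1 + \frac{6 T}{7}$)
$z{\left(A + 2 \right)} f = \left(-1 + \frac{6 \left(7 + 2\right)}{7}\right) 300958 = \left(-1 + \frac{6}{7} \cdot 9\right) 300958 = \left(-1 + \frac{54}{7}\right) 300958 = \frac{47}{7} \cdot 300958 = 2020718$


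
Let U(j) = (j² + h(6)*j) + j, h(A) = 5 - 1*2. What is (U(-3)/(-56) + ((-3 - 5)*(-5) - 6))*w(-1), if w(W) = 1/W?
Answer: -1907/56 ≈ -34.054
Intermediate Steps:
h(A) = 3 (h(A) = 5 - 2 = 3)
U(j) = j² + 4*j (U(j) = (j² + 3*j) + j = j² + 4*j)
(U(-3)/(-56) + ((-3 - 5)*(-5) - 6))*w(-1) = (-3*(4 - 3)/(-56) + ((-3 - 5)*(-5) - 6))/(-1) = (-3*1*(-1/56) + (-8*(-5) - 6))*(-1) = (-3*(-1/56) + (40 - 6))*(-1) = (3/56 + 34)*(-1) = (1907/56)*(-1) = -1907/56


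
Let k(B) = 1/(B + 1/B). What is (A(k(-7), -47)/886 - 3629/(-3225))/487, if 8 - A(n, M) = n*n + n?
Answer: 324148229/139152945000 ≈ 0.0023294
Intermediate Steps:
A(n, M) = 8 - n - n**2 (A(n, M) = 8 - (n*n + n) = 8 - (n**2 + n) = 8 - (n + n**2) = 8 + (-n - n**2) = 8 - n - n**2)
(A(k(-7), -47)/886 - 3629/(-3225))/487 = ((8 - (-7)/(1 + (-7)**2) - (-7/(1 + (-7)**2))**2)/886 - 3629/(-3225))/487 = ((8 - (-7)/(1 + 49) - (-7/(1 + 49))**2)*(1/886) - 3629*(-1/3225))*(1/487) = ((8 - (-7)/50 - (-7/50)**2)*(1/886) + 3629/3225)*(1/487) = ((8 - (-7)/50 - (-7*1/50)**2)*(1/886) + 3629/3225)*(1/487) = ((8 - 1*(-7/50) - (-7/50)**2)*(1/886) + 3629/3225)*(1/487) = ((8 + 7/50 - 1*49/2500)*(1/886) + 3629/3225)*(1/487) = ((8 + 7/50 - 49/2500)*(1/886) + 3629/3225)*(1/487) = ((20301/2500)*(1/886) + 3629/3225)*(1/487) = (20301/2215000 + 3629/3225)*(1/487) = (324148229/285735000)*(1/487) = 324148229/139152945000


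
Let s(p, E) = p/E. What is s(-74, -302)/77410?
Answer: 37/11688910 ≈ 3.1654e-6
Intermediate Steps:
s(-74, -302)/77410 = -74/(-302)/77410 = -74*(-1/302)*(1/77410) = (37/151)*(1/77410) = 37/11688910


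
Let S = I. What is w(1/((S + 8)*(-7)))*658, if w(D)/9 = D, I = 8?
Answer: -423/8 ≈ -52.875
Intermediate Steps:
S = 8
w(D) = 9*D
w(1/((S + 8)*(-7)))*658 = (9*(1/((8 + 8)*(-7))))*658 = (9*(-1/7/16))*658 = (9*((1/16)*(-1/7)))*658 = (9*(-1/112))*658 = -9/112*658 = -423/8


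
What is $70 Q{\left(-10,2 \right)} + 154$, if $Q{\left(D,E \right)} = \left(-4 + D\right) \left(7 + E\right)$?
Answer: $-8666$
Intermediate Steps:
$70 Q{\left(-10,2 \right)} + 154 = 70 \left(-28 - 8 + 7 \left(-10\right) - 20\right) + 154 = 70 \left(-28 - 8 - 70 - 20\right) + 154 = 70 \left(-126\right) + 154 = -8820 + 154 = -8666$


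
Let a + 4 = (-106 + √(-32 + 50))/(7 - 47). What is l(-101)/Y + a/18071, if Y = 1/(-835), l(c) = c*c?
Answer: -3078515925727/361420 - 3*√2/722840 ≈ -8.5178e+6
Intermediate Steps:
l(c) = c²
a = -27/20 - 3*√2/40 (a = -4 + (-106 + √(-32 + 50))/(7 - 47) = -4 + (-106 + √18)/(-40) = -4 - (-106 + 3*√2)/40 = -4 + (53/20 - 3*√2/40) = -27/20 - 3*√2/40 ≈ -1.4561)
Y = -1/835 ≈ -0.0011976
l(-101)/Y + a/18071 = (-101)²/(-1/835) + (-27/20 - 3*√2/40)/18071 = 10201*(-835) + (-27/20 - 3*√2/40)*(1/18071) = -8517835 + (-27/361420 - 3*√2/722840) = -3078515925727/361420 - 3*√2/722840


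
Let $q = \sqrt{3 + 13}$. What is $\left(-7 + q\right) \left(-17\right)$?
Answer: $51$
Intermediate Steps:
$q = 4$ ($q = \sqrt{16} = 4$)
$\left(-7 + q\right) \left(-17\right) = \left(-7 + 4\right) \left(-17\right) = \left(-3\right) \left(-17\right) = 51$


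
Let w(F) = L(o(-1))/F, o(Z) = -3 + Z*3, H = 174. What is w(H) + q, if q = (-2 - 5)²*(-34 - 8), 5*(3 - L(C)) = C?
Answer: -596813/290 ≈ -2058.0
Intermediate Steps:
o(Z) = -3 + 3*Z
L(C) = 3 - C/5
q = -2058 (q = (-7)²*(-42) = 49*(-42) = -2058)
w(F) = 21/(5*F) (w(F) = (3 - (-3 + 3*(-1))/5)/F = (3 - (-3 - 3)/5)/F = (3 - ⅕*(-6))/F = (3 + 6/5)/F = 21/(5*F))
w(H) + q = (21/5)/174 - 2058 = (21/5)*(1/174) - 2058 = 7/290 - 2058 = -596813/290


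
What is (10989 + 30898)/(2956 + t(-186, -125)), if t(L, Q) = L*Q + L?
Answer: 41887/26020 ≈ 1.6098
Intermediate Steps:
t(L, Q) = L + L*Q
(10989 + 30898)/(2956 + t(-186, -125)) = (10989 + 30898)/(2956 - 186*(1 - 125)) = 41887/(2956 - 186*(-124)) = 41887/(2956 + 23064) = 41887/26020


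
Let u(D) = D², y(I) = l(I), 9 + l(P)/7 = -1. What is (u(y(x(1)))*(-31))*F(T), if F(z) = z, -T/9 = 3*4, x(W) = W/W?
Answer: 16405200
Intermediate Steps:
l(P) = -70 (l(P) = -63 + 7*(-1) = -63 - 7 = -70)
x(W) = 1
y(I) = -70
T = -108 (T = -27*4 = -9*12 = -108)
(u(y(x(1)))*(-31))*F(T) = ((-70)²*(-31))*(-108) = (4900*(-31))*(-108) = -151900*(-108) = 16405200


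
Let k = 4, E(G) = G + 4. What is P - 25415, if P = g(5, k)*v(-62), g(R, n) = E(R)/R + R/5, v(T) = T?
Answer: -127943/5 ≈ -25589.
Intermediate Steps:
E(G) = 4 + G
g(R, n) = R/5 + (4 + R)/R (g(R, n) = (4 + R)/R + R/5 = R/5 + (4 + R)/R)
P = -868/5 (P = (1 + 4/5 + (⅕)*5)*(-62) = (1 + 4*(⅕) + 1)*(-62) = (1 + ⅘ + 1)*(-62) = (14/5)*(-62) = -868/5 ≈ -173.60)
P - 25415 = -868/5 - 25415 = -127943/5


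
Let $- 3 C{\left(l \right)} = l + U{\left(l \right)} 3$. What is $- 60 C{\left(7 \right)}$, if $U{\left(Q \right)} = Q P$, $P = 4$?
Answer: $1820$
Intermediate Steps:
$U{\left(Q \right)} = 4 Q$ ($U{\left(Q \right)} = Q 4 = 4 Q$)
$C{\left(l \right)} = - \frac{13 l}{3}$ ($C{\left(l \right)} = - \frac{l + 4 l 3}{3} = - \frac{l + 12 l}{3} = - \frac{13 l}{3}$)
$- 60 C{\left(7 \right)} = - 60 \left(\left(- \frac{13}{3}\right) 7\right) = \left(-60\right) \left(- \frac{91}{3}\right) = 1820$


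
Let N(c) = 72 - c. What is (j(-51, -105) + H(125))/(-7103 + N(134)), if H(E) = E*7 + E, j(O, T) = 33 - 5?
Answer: -1028/7165 ≈ -0.14348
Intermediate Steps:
j(O, T) = 28
H(E) = 8*E (H(E) = 7*E + E = 8*E)
(j(-51, -105) + H(125))/(-7103 + N(134)) = (28 + 8*125)/(-7103 + (72 - 1*134)) = (28 + 1000)/(-7103 + (72 - 134)) = 1028/(-7103 - 62) = 1028/(-7165) = 1028*(-1/7165) = -1028/7165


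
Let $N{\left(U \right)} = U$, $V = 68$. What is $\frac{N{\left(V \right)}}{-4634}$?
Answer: $- \frac{34}{2317} \approx -0.014674$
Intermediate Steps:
$\frac{N{\left(V \right)}}{-4634} = \frac{68}{-4634} = 68 \left(- \frac{1}{4634}\right) = - \frac{34}{2317}$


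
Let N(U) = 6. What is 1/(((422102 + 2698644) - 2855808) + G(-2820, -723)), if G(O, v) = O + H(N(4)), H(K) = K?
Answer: 1/262124 ≈ 3.8150e-6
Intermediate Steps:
G(O, v) = 6 + O (G(O, v) = O + 6 = 6 + O)
1/(((422102 + 2698644) - 2855808) + G(-2820, -723)) = 1/(((422102 + 2698644) - 2855808) + (6 - 2820)) = 1/((3120746 - 2855808) - 2814) = 1/(264938 - 2814) = 1/262124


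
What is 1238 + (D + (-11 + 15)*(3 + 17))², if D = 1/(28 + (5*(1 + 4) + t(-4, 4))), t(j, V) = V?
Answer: 24824983/3249 ≈ 7640.8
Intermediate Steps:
D = 1/57 (D = 1/(28 + (5*(1 + 4) + 4)) = 1/(28 + (5*5 + 4)) = 1/(28 + (25 + 4)) = 1/(28 + 29) = 1/57 ≈ 0.017544)
1238 + (D + (-11 + 15)*(3 + 17))² = 1238 + (1/57 + (-11 + 15)*(3 + 17))² = 1238 + (1/57 + 4*20)² = 1238 + (1/57 + 80)² = 1238 + (4561/57)² = 1238 + 20802721/3249 = 24824983/3249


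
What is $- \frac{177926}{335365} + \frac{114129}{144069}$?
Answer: $\frac{4213750397}{16105233395} \approx 0.26164$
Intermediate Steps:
$- \frac{177926}{335365} + \frac{114129}{144069} = \left(-177926\right) \frac{1}{335365} + 114129 \cdot \frac{1}{144069} = - \frac{177926}{335365} + \frac{38043}{48023} = \frac{4213750397}{16105233395}$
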